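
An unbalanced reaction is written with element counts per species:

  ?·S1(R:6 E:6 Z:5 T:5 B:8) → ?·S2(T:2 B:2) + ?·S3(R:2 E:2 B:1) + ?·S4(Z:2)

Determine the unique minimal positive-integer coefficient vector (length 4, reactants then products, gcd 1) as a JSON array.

R: 2·6 = 12 | 5·0+6·2+5·0 = 12
E: 2·6 = 12 | 5·0+6·2+5·0 = 12
Z: 2·5 = 10 | 5·0+6·0+5·2 = 10
T: 2·5 = 10 | 5·2+6·0+5·0 = 10
B: 2·8 = 16 | 5·2+6·1+5·0 = 16
gcd(2,5,6,5) = 1

Coefficients: [2, 5, 6, 5]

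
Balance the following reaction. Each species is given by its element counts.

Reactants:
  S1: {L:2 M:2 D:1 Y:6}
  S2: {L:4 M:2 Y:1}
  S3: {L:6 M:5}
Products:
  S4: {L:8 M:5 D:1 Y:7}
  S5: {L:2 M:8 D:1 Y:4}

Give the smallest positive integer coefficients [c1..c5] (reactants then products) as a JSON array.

L: 6·2+3·4+3·6 = 42 | 5·8+1·2 = 42
M: 6·2+3·2+3·5 = 33 | 5·5+1·8 = 33
D: 6·1+3·0+3·0 = 6 | 5·1+1·1 = 6
Y: 6·6+3·1+3·0 = 39 | 5·7+1·4 = 39
gcd(6,3,3,5,1) = 1

Coefficients: [6, 3, 3, 5, 1]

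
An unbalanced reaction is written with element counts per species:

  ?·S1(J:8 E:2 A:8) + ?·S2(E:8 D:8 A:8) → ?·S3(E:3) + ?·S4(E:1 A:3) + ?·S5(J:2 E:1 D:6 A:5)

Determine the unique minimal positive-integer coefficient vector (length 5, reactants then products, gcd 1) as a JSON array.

Coefficients: [1, 3, 6, 4, 4]

J: 1·8+3·0 = 8 | 6·0+4·0+4·2 = 8
E: 1·2+3·8 = 26 | 6·3+4·1+4·1 = 26
D: 1·0+3·8 = 24 | 6·0+4·0+4·6 = 24
A: 1·8+3·8 = 32 | 6·0+4·3+4·5 = 32
gcd(1,3,6,4,4) = 1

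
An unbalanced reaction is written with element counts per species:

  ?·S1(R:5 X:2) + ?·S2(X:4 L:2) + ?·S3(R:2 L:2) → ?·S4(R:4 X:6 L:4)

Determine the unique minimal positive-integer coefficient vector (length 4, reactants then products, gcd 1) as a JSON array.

Coefficients: [2, 5, 3, 4]

R: 2·5+5·0+3·2 = 16 | 4·4 = 16
X: 2·2+5·4+3·0 = 24 | 4·6 = 24
L: 2·0+5·2+3·2 = 16 | 4·4 = 16
gcd(2,5,3,4) = 1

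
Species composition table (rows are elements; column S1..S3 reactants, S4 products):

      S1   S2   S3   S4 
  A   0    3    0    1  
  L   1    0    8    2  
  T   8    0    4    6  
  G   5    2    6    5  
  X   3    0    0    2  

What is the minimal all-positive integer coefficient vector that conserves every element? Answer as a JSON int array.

A: 4·0+2·3+1·0 = 6 | 6·1 = 6
L: 4·1+2·0+1·8 = 12 | 6·2 = 12
T: 4·8+2·0+1·4 = 36 | 6·6 = 36
G: 4·5+2·2+1·6 = 30 | 6·5 = 30
X: 4·3+2·0+1·0 = 12 | 6·2 = 12
gcd(4,2,1,6) = 1

Coefficients: [4, 2, 1, 6]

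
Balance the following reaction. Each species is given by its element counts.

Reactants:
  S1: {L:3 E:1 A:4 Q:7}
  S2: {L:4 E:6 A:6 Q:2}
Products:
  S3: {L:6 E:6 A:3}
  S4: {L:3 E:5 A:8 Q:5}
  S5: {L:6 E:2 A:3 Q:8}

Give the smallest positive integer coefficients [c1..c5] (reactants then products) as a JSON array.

Coefficients: [6, 6, 1, 6, 3]

L: 6·3+6·4 = 42 | 1·6+6·3+3·6 = 42
E: 6·1+6·6 = 42 | 1·6+6·5+3·2 = 42
A: 6·4+6·6 = 60 | 1·3+6·8+3·3 = 60
Q: 6·7+6·2 = 54 | 1·0+6·5+3·8 = 54
gcd(6,6,1,6,3) = 1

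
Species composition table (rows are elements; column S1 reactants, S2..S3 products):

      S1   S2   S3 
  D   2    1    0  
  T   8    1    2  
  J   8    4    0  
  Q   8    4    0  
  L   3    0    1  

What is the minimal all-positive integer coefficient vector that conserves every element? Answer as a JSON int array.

D: 1·2 = 2 | 2·1+3·0 = 2
T: 1·8 = 8 | 2·1+3·2 = 8
J: 1·8 = 8 | 2·4+3·0 = 8
Q: 1·8 = 8 | 2·4+3·0 = 8
L: 1·3 = 3 | 2·0+3·1 = 3
gcd(1,2,3) = 1

Coefficients: [1, 2, 3]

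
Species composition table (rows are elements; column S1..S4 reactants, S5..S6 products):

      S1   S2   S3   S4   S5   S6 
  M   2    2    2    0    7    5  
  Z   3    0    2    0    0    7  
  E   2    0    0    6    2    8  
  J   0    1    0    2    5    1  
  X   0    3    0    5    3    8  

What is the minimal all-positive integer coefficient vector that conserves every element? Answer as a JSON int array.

M: 6·2+6·2+5·2+4·0 = 34 | 2·7+4·5 = 34
Z: 6·3+6·0+5·2+4·0 = 28 | 2·0+4·7 = 28
E: 6·2+6·0+5·0+4·6 = 36 | 2·2+4·8 = 36
J: 6·0+6·1+5·0+4·2 = 14 | 2·5+4·1 = 14
X: 6·0+6·3+5·0+4·5 = 38 | 2·3+4·8 = 38
gcd(6,6,5,4,2,4) = 1

Coefficients: [6, 6, 5, 4, 2, 4]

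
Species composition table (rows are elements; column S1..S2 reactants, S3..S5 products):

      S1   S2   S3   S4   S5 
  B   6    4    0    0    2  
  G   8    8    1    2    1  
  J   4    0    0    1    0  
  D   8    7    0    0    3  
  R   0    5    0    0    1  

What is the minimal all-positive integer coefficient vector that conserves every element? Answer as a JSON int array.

B: 1·6+1·4 = 10 | 3·0+4·0+5·2 = 10
G: 1·8+1·8 = 16 | 3·1+4·2+5·1 = 16
J: 1·4+1·0 = 4 | 3·0+4·1+5·0 = 4
D: 1·8+1·7 = 15 | 3·0+4·0+5·3 = 15
R: 1·0+1·5 = 5 | 3·0+4·0+5·1 = 5
gcd(1,1,3,4,5) = 1

Coefficients: [1, 1, 3, 4, 5]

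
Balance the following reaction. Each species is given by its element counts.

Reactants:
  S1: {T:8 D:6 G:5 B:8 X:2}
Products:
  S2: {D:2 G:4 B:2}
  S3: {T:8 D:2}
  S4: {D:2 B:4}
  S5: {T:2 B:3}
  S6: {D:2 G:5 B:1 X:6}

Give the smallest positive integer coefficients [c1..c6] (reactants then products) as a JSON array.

T: 6·8 = 48 | 5·0+5·8+6·0+4·2+2·0 = 48
D: 6·6 = 36 | 5·2+5·2+6·2+4·0+2·2 = 36
G: 6·5 = 30 | 5·4+5·0+6·0+4·0+2·5 = 30
B: 6·8 = 48 | 5·2+5·0+6·4+4·3+2·1 = 48
X: 6·2 = 12 | 5·0+5·0+6·0+4·0+2·6 = 12
gcd(6,5,5,6,4,2) = 1

Coefficients: [6, 5, 5, 6, 4, 2]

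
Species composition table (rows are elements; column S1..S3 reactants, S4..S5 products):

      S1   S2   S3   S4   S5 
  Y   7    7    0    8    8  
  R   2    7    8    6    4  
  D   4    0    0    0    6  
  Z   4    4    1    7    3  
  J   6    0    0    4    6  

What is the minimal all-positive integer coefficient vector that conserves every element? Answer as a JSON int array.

Y: 6·7+2·7+1·0 = 56 | 3·8+4·8 = 56
R: 6·2+2·7+1·8 = 34 | 3·6+4·4 = 34
D: 6·4+2·0+1·0 = 24 | 3·0+4·6 = 24
Z: 6·4+2·4+1·1 = 33 | 3·7+4·3 = 33
J: 6·6+2·0+1·0 = 36 | 3·4+4·6 = 36
gcd(6,2,1,3,4) = 1

Coefficients: [6, 2, 1, 3, 4]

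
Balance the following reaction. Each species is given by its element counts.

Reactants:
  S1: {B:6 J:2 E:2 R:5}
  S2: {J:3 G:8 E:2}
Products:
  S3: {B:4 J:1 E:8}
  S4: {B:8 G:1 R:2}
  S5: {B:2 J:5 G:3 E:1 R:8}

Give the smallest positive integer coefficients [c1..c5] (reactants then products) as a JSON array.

Coefficients: [4, 1, 1, 2, 2]

B: 4·6+1·0 = 24 | 1·4+2·8+2·2 = 24
J: 4·2+1·3 = 11 | 1·1+2·0+2·5 = 11
G: 4·0+1·8 = 8 | 1·0+2·1+2·3 = 8
E: 4·2+1·2 = 10 | 1·8+2·0+2·1 = 10
R: 4·5+1·0 = 20 | 1·0+2·2+2·8 = 20
gcd(4,1,1,2,2) = 1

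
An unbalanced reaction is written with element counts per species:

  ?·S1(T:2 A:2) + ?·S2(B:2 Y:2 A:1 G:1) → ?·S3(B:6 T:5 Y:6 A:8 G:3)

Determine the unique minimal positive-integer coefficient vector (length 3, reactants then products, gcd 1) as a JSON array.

Coefficients: [5, 6, 2]

B: 5·0+6·2 = 12 | 2·6 = 12
T: 5·2+6·0 = 10 | 2·5 = 10
Y: 5·0+6·2 = 12 | 2·6 = 12
A: 5·2+6·1 = 16 | 2·8 = 16
G: 5·0+6·1 = 6 | 2·3 = 6
gcd(5,6,2) = 1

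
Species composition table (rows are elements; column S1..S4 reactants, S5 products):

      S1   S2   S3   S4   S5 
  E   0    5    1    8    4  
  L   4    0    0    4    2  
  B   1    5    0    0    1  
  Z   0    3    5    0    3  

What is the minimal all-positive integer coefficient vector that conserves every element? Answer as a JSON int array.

E: 1·0+1·5+3·1+2·8 = 24 | 6·4 = 24
L: 1·4+1·0+3·0+2·4 = 12 | 6·2 = 12
B: 1·1+1·5+3·0+2·0 = 6 | 6·1 = 6
Z: 1·0+1·3+3·5+2·0 = 18 | 6·3 = 18
gcd(1,1,3,2,6) = 1

Coefficients: [1, 1, 3, 2, 6]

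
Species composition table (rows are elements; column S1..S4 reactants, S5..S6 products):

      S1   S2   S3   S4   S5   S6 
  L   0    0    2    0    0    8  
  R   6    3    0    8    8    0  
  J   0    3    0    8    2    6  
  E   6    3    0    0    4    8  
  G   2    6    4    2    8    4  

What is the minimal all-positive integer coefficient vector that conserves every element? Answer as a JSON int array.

Coefficients: [3, 2, 4, 1, 4, 1]

L: 3·0+2·0+4·2+1·0 = 8 | 4·0+1·8 = 8
R: 3·6+2·3+4·0+1·8 = 32 | 4·8+1·0 = 32
J: 3·0+2·3+4·0+1·8 = 14 | 4·2+1·6 = 14
E: 3·6+2·3+4·0+1·0 = 24 | 4·4+1·8 = 24
G: 3·2+2·6+4·4+1·2 = 36 | 4·8+1·4 = 36
gcd(3,2,4,1,4,1) = 1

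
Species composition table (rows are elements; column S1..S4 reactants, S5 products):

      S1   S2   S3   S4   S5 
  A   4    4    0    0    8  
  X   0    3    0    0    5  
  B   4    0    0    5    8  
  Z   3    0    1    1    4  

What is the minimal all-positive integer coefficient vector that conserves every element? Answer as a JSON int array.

A: 1·4+5·4+5·0+4·0 = 24 | 3·8 = 24
X: 1·0+5·3+5·0+4·0 = 15 | 3·5 = 15
B: 1·4+5·0+5·0+4·5 = 24 | 3·8 = 24
Z: 1·3+5·0+5·1+4·1 = 12 | 3·4 = 12
gcd(1,5,5,4,3) = 1

Coefficients: [1, 5, 5, 4, 3]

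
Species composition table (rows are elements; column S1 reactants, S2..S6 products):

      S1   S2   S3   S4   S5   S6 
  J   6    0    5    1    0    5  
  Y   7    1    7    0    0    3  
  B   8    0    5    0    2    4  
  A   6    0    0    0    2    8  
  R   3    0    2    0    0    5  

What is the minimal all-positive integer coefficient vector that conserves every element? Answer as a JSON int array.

Coefficients: [3, 4, 2, 3, 5, 1]

J: 3·6 = 18 | 4·0+2·5+3·1+5·0+1·5 = 18
Y: 3·7 = 21 | 4·1+2·7+3·0+5·0+1·3 = 21
B: 3·8 = 24 | 4·0+2·5+3·0+5·2+1·4 = 24
A: 3·6 = 18 | 4·0+2·0+3·0+5·2+1·8 = 18
R: 3·3 = 9 | 4·0+2·2+3·0+5·0+1·5 = 9
gcd(3,4,2,3,5,1) = 1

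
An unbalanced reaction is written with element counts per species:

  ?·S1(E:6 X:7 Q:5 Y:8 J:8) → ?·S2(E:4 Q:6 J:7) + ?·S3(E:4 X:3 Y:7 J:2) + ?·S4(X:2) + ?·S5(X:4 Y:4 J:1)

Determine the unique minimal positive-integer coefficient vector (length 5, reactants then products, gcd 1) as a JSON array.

Coefficients: [6, 5, 4, 5, 5]

E: 6·6 = 36 | 5·4+4·4+5·0+5·0 = 36
X: 6·7 = 42 | 5·0+4·3+5·2+5·4 = 42
Q: 6·5 = 30 | 5·6+4·0+5·0+5·0 = 30
Y: 6·8 = 48 | 5·0+4·7+5·0+5·4 = 48
J: 6·8 = 48 | 5·7+4·2+5·0+5·1 = 48
gcd(6,5,4,5,5) = 1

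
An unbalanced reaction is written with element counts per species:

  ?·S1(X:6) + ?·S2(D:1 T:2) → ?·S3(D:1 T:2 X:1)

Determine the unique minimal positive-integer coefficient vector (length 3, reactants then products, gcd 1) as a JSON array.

Coefficients: [1, 6, 6]

D: 1·0+6·1 = 6 | 6·1 = 6
T: 1·0+6·2 = 12 | 6·2 = 12
X: 1·6+6·0 = 6 | 6·1 = 6
gcd(1,6,6) = 1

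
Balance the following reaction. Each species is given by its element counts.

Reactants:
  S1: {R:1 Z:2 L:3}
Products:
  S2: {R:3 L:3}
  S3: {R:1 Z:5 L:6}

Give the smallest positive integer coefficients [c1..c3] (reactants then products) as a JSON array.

R: 5·1 = 5 | 1·3+2·1 = 5
Z: 5·2 = 10 | 1·0+2·5 = 10
L: 5·3 = 15 | 1·3+2·6 = 15
gcd(5,1,2) = 1

Coefficients: [5, 1, 2]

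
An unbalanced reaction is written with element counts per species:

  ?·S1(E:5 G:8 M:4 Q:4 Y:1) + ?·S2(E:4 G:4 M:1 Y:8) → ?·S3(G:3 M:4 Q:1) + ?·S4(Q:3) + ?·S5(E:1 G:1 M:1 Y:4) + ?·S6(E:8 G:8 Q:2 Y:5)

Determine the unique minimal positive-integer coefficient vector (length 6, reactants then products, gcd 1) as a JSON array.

Coefficients: [3, 3, 3, 1, 3, 3]

E: 3·5+3·4 = 27 | 3·0+1·0+3·1+3·8 = 27
G: 3·8+3·4 = 36 | 3·3+1·0+3·1+3·8 = 36
M: 3·4+3·1 = 15 | 3·4+1·0+3·1+3·0 = 15
Q: 3·4+3·0 = 12 | 3·1+1·3+3·0+3·2 = 12
Y: 3·1+3·8 = 27 | 3·0+1·0+3·4+3·5 = 27
gcd(3,3,3,1,3,3) = 1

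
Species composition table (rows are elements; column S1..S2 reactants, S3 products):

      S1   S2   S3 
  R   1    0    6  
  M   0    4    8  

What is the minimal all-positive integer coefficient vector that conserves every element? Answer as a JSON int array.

Coefficients: [6, 2, 1]

R: 6·1+2·0 = 6 | 1·6 = 6
M: 6·0+2·4 = 8 | 1·8 = 8
gcd(6,2,1) = 1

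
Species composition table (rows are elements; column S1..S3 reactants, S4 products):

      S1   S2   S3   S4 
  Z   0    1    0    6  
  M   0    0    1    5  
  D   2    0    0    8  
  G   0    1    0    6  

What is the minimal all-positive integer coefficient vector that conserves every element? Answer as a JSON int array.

Coefficients: [4, 6, 5, 1]

Z: 4·0+6·1+5·0 = 6 | 1·6 = 6
M: 4·0+6·0+5·1 = 5 | 1·5 = 5
D: 4·2+6·0+5·0 = 8 | 1·8 = 8
G: 4·0+6·1+5·0 = 6 | 1·6 = 6
gcd(4,6,5,1) = 1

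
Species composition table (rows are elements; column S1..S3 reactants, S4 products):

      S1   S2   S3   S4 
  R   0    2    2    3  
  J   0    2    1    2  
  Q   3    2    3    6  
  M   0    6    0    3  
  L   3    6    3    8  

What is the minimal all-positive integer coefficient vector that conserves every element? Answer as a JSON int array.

R: 4·0+3·2+6·2 = 18 | 6·3 = 18
J: 4·0+3·2+6·1 = 12 | 6·2 = 12
Q: 4·3+3·2+6·3 = 36 | 6·6 = 36
M: 4·0+3·6+6·0 = 18 | 6·3 = 18
L: 4·3+3·6+6·3 = 48 | 6·8 = 48
gcd(4,3,6,6) = 1

Coefficients: [4, 3, 6, 6]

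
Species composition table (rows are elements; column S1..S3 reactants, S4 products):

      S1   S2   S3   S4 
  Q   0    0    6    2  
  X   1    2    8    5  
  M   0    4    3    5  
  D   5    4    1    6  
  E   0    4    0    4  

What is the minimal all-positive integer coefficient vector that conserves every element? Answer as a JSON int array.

Q: 1·0+3·0+1·6 = 6 | 3·2 = 6
X: 1·1+3·2+1·8 = 15 | 3·5 = 15
M: 1·0+3·4+1·3 = 15 | 3·5 = 15
D: 1·5+3·4+1·1 = 18 | 3·6 = 18
E: 1·0+3·4+1·0 = 12 | 3·4 = 12
gcd(1,3,1,3) = 1

Coefficients: [1, 3, 1, 3]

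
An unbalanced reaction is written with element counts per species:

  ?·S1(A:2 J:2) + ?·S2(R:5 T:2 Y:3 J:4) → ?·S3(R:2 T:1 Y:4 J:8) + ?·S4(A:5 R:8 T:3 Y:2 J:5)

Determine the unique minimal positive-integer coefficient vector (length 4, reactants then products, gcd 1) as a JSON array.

A: 5·2+4·0 = 10 | 2·0+2·5 = 10
R: 5·0+4·5 = 20 | 2·2+2·8 = 20
T: 5·0+4·2 = 8 | 2·1+2·3 = 8
Y: 5·0+4·3 = 12 | 2·4+2·2 = 12
J: 5·2+4·4 = 26 | 2·8+2·5 = 26
gcd(5,4,2,2) = 1

Coefficients: [5, 4, 2, 2]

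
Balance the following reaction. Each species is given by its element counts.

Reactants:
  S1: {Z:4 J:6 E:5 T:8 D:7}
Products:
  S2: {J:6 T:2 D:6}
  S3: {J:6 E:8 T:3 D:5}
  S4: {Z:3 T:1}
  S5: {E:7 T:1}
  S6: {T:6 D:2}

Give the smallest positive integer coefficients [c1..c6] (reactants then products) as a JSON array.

Coefficients: [3, 2, 1, 4, 1, 2]

Z: 3·4 = 12 | 2·0+1·0+4·3+1·0+2·0 = 12
J: 3·6 = 18 | 2·6+1·6+4·0+1·0+2·0 = 18
E: 3·5 = 15 | 2·0+1·8+4·0+1·7+2·0 = 15
T: 3·8 = 24 | 2·2+1·3+4·1+1·1+2·6 = 24
D: 3·7 = 21 | 2·6+1·5+4·0+1·0+2·2 = 21
gcd(3,2,1,4,1,2) = 1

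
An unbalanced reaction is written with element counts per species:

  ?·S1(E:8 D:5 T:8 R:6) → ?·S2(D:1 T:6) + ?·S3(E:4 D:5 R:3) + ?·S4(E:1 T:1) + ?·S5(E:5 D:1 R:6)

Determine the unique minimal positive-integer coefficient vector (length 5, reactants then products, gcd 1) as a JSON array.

E: 3·8 = 24 | 3·0+2·4+6·1+2·5 = 24
D: 3·5 = 15 | 3·1+2·5+6·0+2·1 = 15
T: 3·8 = 24 | 3·6+2·0+6·1+2·0 = 24
R: 3·6 = 18 | 3·0+2·3+6·0+2·6 = 18
gcd(3,3,2,6,2) = 1

Coefficients: [3, 3, 2, 6, 2]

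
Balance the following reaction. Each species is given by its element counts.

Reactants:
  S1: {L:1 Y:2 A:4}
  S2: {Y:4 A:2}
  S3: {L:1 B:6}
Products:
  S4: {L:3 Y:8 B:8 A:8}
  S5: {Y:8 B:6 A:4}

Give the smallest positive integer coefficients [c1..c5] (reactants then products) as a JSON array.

Coefficients: [4, 6, 5, 3, 1]

L: 4·1+6·0+5·1 = 9 | 3·3+1·0 = 9
Y: 4·2+6·4+5·0 = 32 | 3·8+1·8 = 32
B: 4·0+6·0+5·6 = 30 | 3·8+1·6 = 30
A: 4·4+6·2+5·0 = 28 | 3·8+1·4 = 28
gcd(4,6,5,3,1) = 1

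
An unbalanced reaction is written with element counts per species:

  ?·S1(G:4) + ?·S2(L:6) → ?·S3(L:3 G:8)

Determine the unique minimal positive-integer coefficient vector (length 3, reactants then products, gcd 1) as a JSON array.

Coefficients: [4, 1, 2]

L: 4·0+1·6 = 6 | 2·3 = 6
G: 4·4+1·0 = 16 | 2·8 = 16
gcd(4,1,2) = 1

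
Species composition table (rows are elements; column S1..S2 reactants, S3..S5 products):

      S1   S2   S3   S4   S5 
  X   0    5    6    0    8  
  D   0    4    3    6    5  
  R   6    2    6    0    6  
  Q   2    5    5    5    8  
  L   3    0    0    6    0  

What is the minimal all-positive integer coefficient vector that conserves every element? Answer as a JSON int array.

Coefficients: [2, 6, 1, 1, 3]

X: 2·0+6·5 = 30 | 1·6+1·0+3·8 = 30
D: 2·0+6·4 = 24 | 1·3+1·6+3·5 = 24
R: 2·6+6·2 = 24 | 1·6+1·0+3·6 = 24
Q: 2·2+6·5 = 34 | 1·5+1·5+3·8 = 34
L: 2·3+6·0 = 6 | 1·0+1·6+3·0 = 6
gcd(2,6,1,1,3) = 1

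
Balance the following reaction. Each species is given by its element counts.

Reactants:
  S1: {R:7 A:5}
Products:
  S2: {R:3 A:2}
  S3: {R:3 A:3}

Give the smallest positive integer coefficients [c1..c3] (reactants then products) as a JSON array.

Coefficients: [3, 6, 1]

R: 3·7 = 21 | 6·3+1·3 = 21
A: 3·5 = 15 | 6·2+1·3 = 15
gcd(3,6,1) = 1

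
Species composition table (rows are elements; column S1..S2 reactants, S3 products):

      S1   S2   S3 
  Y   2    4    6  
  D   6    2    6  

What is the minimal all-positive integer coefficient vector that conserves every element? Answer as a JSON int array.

Coefficients: [3, 6, 5]

Y: 3·2+6·4 = 30 | 5·6 = 30
D: 3·6+6·2 = 30 | 5·6 = 30
gcd(3,6,5) = 1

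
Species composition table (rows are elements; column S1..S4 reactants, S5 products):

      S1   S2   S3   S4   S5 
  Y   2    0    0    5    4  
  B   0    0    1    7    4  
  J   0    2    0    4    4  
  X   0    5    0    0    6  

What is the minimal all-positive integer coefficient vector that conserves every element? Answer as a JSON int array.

Coefficients: [5, 6, 6, 2, 5]

Y: 5·2+6·0+6·0+2·5 = 20 | 5·4 = 20
B: 5·0+6·0+6·1+2·7 = 20 | 5·4 = 20
J: 5·0+6·2+6·0+2·4 = 20 | 5·4 = 20
X: 5·0+6·5+6·0+2·0 = 30 | 5·6 = 30
gcd(5,6,6,2,5) = 1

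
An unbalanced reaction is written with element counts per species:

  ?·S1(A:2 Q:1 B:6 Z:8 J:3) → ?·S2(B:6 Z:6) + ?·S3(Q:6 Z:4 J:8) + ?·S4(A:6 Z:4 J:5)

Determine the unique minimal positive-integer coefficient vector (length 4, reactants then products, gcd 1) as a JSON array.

Coefficients: [6, 6, 1, 2]

A: 6·2 = 12 | 6·0+1·0+2·6 = 12
Q: 6·1 = 6 | 6·0+1·6+2·0 = 6
B: 6·6 = 36 | 6·6+1·0+2·0 = 36
Z: 6·8 = 48 | 6·6+1·4+2·4 = 48
J: 6·3 = 18 | 6·0+1·8+2·5 = 18
gcd(6,6,1,2) = 1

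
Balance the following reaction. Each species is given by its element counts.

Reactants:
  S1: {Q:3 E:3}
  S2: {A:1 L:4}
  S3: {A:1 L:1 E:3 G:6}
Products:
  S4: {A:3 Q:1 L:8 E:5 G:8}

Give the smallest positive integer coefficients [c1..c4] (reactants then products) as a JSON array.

Coefficients: [1, 5, 4, 3]

A: 1·0+5·1+4·1 = 9 | 3·3 = 9
Q: 1·3+5·0+4·0 = 3 | 3·1 = 3
L: 1·0+5·4+4·1 = 24 | 3·8 = 24
E: 1·3+5·0+4·3 = 15 | 3·5 = 15
G: 1·0+5·0+4·6 = 24 | 3·8 = 24
gcd(1,5,4,3) = 1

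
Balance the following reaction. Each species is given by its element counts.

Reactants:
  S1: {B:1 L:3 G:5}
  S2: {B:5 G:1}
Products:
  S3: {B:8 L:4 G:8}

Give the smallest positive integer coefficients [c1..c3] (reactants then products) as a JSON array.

B: 4·1+4·5 = 24 | 3·8 = 24
L: 4·3+4·0 = 12 | 3·4 = 12
G: 4·5+4·1 = 24 | 3·8 = 24
gcd(4,4,3) = 1

Coefficients: [4, 4, 3]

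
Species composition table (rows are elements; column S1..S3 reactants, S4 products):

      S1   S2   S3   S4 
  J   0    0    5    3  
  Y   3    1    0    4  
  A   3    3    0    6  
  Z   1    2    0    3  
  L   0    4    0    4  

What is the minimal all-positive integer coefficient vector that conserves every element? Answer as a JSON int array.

J: 5·0+5·0+3·5 = 15 | 5·3 = 15
Y: 5·3+5·1+3·0 = 20 | 5·4 = 20
A: 5·3+5·3+3·0 = 30 | 5·6 = 30
Z: 5·1+5·2+3·0 = 15 | 5·3 = 15
L: 5·0+5·4+3·0 = 20 | 5·4 = 20
gcd(5,5,3,5) = 1

Coefficients: [5, 5, 3, 5]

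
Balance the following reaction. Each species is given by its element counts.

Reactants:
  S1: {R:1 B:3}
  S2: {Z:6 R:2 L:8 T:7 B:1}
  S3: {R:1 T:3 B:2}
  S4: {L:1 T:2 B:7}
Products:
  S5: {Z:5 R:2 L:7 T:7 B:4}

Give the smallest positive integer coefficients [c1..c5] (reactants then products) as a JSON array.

Z: 1·0+5·6+1·0+2·0 = 30 | 6·5 = 30
R: 1·1+5·2+1·1+2·0 = 12 | 6·2 = 12
L: 1·0+5·8+1·0+2·1 = 42 | 6·7 = 42
T: 1·0+5·7+1·3+2·2 = 42 | 6·7 = 42
B: 1·3+5·1+1·2+2·7 = 24 | 6·4 = 24
gcd(1,5,1,2,6) = 1

Coefficients: [1, 5, 1, 2, 6]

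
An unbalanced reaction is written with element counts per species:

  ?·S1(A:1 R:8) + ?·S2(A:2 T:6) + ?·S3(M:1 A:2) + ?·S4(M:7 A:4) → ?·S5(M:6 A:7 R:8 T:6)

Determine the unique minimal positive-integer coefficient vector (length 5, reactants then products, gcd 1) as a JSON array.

M: 5·0+5·0+2·1+4·7 = 30 | 5·6 = 30
A: 5·1+5·2+2·2+4·4 = 35 | 5·7 = 35
R: 5·8+5·0+2·0+4·0 = 40 | 5·8 = 40
T: 5·0+5·6+2·0+4·0 = 30 | 5·6 = 30
gcd(5,5,2,4,5) = 1

Coefficients: [5, 5, 2, 4, 5]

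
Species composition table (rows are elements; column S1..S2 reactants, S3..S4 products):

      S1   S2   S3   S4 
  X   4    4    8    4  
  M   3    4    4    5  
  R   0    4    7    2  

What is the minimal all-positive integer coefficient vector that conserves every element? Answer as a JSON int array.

Coefficients: [3, 6, 2, 5]

X: 3·4+6·4 = 36 | 2·8+5·4 = 36
M: 3·3+6·4 = 33 | 2·4+5·5 = 33
R: 3·0+6·4 = 24 | 2·7+5·2 = 24
gcd(3,6,2,5) = 1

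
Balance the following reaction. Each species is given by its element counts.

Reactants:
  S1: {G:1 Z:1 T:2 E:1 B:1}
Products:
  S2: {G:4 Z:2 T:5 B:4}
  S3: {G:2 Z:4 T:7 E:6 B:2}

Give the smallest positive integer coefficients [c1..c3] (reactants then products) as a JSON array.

Coefficients: [6, 1, 1]

G: 6·1 = 6 | 1·4+1·2 = 6
Z: 6·1 = 6 | 1·2+1·4 = 6
T: 6·2 = 12 | 1·5+1·7 = 12
E: 6·1 = 6 | 1·0+1·6 = 6
B: 6·1 = 6 | 1·4+1·2 = 6
gcd(6,1,1) = 1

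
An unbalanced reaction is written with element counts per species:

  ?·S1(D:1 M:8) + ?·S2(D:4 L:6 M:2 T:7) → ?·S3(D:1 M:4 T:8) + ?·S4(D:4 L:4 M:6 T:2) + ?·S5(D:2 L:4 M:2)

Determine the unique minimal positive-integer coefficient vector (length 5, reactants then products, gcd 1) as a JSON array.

D: 3·1+4·4 = 19 | 3·1+2·4+4·2 = 19
L: 3·0+4·6 = 24 | 3·0+2·4+4·4 = 24
M: 3·8+4·2 = 32 | 3·4+2·6+4·2 = 32
T: 3·0+4·7 = 28 | 3·8+2·2+4·0 = 28
gcd(3,4,3,2,4) = 1

Coefficients: [3, 4, 3, 2, 4]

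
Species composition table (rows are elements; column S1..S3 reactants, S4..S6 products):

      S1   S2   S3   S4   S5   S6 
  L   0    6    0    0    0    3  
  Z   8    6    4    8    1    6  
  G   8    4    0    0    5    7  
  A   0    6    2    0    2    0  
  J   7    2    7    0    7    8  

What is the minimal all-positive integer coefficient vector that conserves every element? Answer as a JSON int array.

L: 5·0+1·6+3·0 = 6 | 5·0+6·0+2·3 = 6
Z: 5·8+1·6+3·4 = 58 | 5·8+6·1+2·6 = 58
G: 5·8+1·4+3·0 = 44 | 5·0+6·5+2·7 = 44
A: 5·0+1·6+3·2 = 12 | 5·0+6·2+2·0 = 12
J: 5·7+1·2+3·7 = 58 | 5·0+6·7+2·8 = 58
gcd(5,1,3,5,6,2) = 1

Coefficients: [5, 1, 3, 5, 6, 2]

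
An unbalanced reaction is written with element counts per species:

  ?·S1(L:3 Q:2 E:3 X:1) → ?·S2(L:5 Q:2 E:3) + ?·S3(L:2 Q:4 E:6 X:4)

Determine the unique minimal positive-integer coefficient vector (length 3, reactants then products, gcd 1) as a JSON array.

L: 4·3 = 12 | 2·5+1·2 = 12
Q: 4·2 = 8 | 2·2+1·4 = 8
E: 4·3 = 12 | 2·3+1·6 = 12
X: 4·1 = 4 | 2·0+1·4 = 4
gcd(4,2,1) = 1

Coefficients: [4, 2, 1]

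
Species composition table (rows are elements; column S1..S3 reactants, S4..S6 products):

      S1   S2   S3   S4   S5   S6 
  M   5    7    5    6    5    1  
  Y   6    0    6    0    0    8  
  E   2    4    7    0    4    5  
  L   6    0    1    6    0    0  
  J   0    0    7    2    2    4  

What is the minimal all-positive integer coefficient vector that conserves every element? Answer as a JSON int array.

M: 2·5+2·7+6·5 = 54 | 3·6+6·5+6·1 = 54
Y: 2·6+2·0+6·6 = 48 | 3·0+6·0+6·8 = 48
E: 2·2+2·4+6·7 = 54 | 3·0+6·4+6·5 = 54
L: 2·6+2·0+6·1 = 18 | 3·6+6·0+6·0 = 18
J: 2·0+2·0+6·7 = 42 | 3·2+6·2+6·4 = 42
gcd(2,2,6,3,6,6) = 1

Coefficients: [2, 2, 6, 3, 6, 6]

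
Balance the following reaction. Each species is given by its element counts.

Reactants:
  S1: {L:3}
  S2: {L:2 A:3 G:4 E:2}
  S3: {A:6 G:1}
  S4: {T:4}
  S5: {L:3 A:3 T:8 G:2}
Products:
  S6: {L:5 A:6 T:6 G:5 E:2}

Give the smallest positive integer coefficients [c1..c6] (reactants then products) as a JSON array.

L: 4·3+6·2+2·0+5·0+2·3 = 30 | 6·5 = 30
A: 4·0+6·3+2·6+5·0+2·3 = 36 | 6·6 = 36
T: 4·0+6·0+2·0+5·4+2·8 = 36 | 6·6 = 36
G: 4·0+6·4+2·1+5·0+2·2 = 30 | 6·5 = 30
E: 4·0+6·2+2·0+5·0+2·0 = 12 | 6·2 = 12
gcd(4,6,2,5,2,6) = 1

Coefficients: [4, 6, 2, 5, 2, 6]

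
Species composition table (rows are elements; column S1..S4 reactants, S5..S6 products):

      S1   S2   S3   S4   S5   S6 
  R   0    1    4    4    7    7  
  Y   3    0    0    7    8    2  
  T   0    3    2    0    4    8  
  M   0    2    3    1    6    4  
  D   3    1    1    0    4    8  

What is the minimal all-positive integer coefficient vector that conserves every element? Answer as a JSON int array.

Coefficients: [4, 4, 4, 2, 3, 1]

R: 4·0+4·1+4·4+2·4 = 28 | 3·7+1·7 = 28
Y: 4·3+4·0+4·0+2·7 = 26 | 3·8+1·2 = 26
T: 4·0+4·3+4·2+2·0 = 20 | 3·4+1·8 = 20
M: 4·0+4·2+4·3+2·1 = 22 | 3·6+1·4 = 22
D: 4·3+4·1+4·1+2·0 = 20 | 3·4+1·8 = 20
gcd(4,4,4,2,3,1) = 1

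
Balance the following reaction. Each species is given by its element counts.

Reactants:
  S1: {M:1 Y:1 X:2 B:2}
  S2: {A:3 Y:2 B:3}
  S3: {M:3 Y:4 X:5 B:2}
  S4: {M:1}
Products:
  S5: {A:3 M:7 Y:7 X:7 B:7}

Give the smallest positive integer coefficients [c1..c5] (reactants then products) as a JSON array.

A: 1·0+1·3+1·0+3·0 = 3 | 1·3 = 3
M: 1·1+1·0+1·3+3·1 = 7 | 1·7 = 7
Y: 1·1+1·2+1·4+3·0 = 7 | 1·7 = 7
X: 1·2+1·0+1·5+3·0 = 7 | 1·7 = 7
B: 1·2+1·3+1·2+3·0 = 7 | 1·7 = 7
gcd(1,1,1,3,1) = 1

Coefficients: [1, 1, 1, 3, 1]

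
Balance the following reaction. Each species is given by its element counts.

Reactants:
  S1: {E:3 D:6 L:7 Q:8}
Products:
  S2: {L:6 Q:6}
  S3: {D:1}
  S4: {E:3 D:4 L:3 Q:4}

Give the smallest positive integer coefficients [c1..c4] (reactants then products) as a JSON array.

E: 3·3 = 9 | 2·0+6·0+3·3 = 9
D: 3·6 = 18 | 2·0+6·1+3·4 = 18
L: 3·7 = 21 | 2·6+6·0+3·3 = 21
Q: 3·8 = 24 | 2·6+6·0+3·4 = 24
gcd(3,2,6,3) = 1

Coefficients: [3, 2, 6, 3]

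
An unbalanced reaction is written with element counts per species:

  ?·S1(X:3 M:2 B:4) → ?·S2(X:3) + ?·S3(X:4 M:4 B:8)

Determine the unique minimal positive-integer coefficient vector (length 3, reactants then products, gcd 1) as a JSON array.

X: 6·3 = 18 | 2·3+3·4 = 18
M: 6·2 = 12 | 2·0+3·4 = 12
B: 6·4 = 24 | 2·0+3·8 = 24
gcd(6,2,3) = 1

Coefficients: [6, 2, 3]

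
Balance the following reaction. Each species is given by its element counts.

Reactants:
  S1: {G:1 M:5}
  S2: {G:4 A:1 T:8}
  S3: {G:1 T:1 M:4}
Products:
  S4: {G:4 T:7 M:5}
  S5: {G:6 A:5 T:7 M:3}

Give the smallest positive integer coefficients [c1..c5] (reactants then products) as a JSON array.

Coefficients: [4, 5, 2, 5, 1]

G: 4·1+5·4+2·1 = 26 | 5·4+1·6 = 26
A: 4·0+5·1+2·0 = 5 | 5·0+1·5 = 5
T: 4·0+5·8+2·1 = 42 | 5·7+1·7 = 42
M: 4·5+5·0+2·4 = 28 | 5·5+1·3 = 28
gcd(4,5,2,5,1) = 1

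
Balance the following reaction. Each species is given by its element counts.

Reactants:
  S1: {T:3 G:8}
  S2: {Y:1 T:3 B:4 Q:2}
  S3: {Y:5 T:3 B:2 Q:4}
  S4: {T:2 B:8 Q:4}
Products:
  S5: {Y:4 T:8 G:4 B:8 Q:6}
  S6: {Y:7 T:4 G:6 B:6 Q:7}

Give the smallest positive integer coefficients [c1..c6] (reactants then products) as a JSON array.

Y: 4·0+4·1+6·5+3·0 = 34 | 5·4+2·7 = 34
T: 4·3+4·3+6·3+3·2 = 48 | 5·8+2·4 = 48
G: 4·8+4·0+6·0+3·0 = 32 | 5·4+2·6 = 32
B: 4·0+4·4+6·2+3·8 = 52 | 5·8+2·6 = 52
Q: 4·0+4·2+6·4+3·4 = 44 | 5·6+2·7 = 44
gcd(4,4,6,3,5,2) = 1

Coefficients: [4, 4, 6, 3, 5, 2]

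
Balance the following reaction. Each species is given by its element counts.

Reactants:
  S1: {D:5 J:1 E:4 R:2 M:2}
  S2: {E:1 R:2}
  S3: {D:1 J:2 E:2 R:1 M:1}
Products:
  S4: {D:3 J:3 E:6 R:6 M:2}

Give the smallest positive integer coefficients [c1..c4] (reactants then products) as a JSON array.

Coefficients: [1, 6, 4, 3]

D: 1·5+6·0+4·1 = 9 | 3·3 = 9
J: 1·1+6·0+4·2 = 9 | 3·3 = 9
E: 1·4+6·1+4·2 = 18 | 3·6 = 18
R: 1·2+6·2+4·1 = 18 | 3·6 = 18
M: 1·2+6·0+4·1 = 6 | 3·2 = 6
gcd(1,6,4,3) = 1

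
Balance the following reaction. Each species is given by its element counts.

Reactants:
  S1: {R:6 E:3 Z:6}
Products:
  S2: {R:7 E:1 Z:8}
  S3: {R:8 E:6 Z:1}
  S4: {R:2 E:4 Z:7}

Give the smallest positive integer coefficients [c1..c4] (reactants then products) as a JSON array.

R: 4·6 = 24 | 2·7+1·8+1·2 = 24
E: 4·3 = 12 | 2·1+1·6+1·4 = 12
Z: 4·6 = 24 | 2·8+1·1+1·7 = 24
gcd(4,2,1,1) = 1

Coefficients: [4, 2, 1, 1]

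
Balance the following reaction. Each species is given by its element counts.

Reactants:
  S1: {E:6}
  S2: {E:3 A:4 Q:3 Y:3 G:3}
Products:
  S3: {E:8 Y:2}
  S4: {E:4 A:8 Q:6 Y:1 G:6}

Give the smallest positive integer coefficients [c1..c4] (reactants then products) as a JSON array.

Coefficients: [6, 4, 5, 2]

E: 6·6+4·3 = 48 | 5·8+2·4 = 48
A: 6·0+4·4 = 16 | 5·0+2·8 = 16
Q: 6·0+4·3 = 12 | 5·0+2·6 = 12
Y: 6·0+4·3 = 12 | 5·2+2·1 = 12
G: 6·0+4·3 = 12 | 5·0+2·6 = 12
gcd(6,4,5,2) = 1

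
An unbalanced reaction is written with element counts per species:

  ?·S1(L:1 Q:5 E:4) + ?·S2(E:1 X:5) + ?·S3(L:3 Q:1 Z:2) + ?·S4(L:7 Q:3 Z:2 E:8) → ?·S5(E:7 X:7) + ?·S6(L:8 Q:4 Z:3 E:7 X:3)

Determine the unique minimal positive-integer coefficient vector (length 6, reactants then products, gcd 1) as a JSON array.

L: 1·1+5·0+4·3+5·7 = 48 | 1·0+6·8 = 48
Q: 1·5+5·0+4·1+5·3 = 24 | 1·0+6·4 = 24
Z: 1·0+5·0+4·2+5·2 = 18 | 1·0+6·3 = 18
E: 1·4+5·1+4·0+5·8 = 49 | 1·7+6·7 = 49
X: 1·0+5·5+4·0+5·0 = 25 | 1·7+6·3 = 25
gcd(1,5,4,5,1,6) = 1

Coefficients: [1, 5, 4, 5, 1, 6]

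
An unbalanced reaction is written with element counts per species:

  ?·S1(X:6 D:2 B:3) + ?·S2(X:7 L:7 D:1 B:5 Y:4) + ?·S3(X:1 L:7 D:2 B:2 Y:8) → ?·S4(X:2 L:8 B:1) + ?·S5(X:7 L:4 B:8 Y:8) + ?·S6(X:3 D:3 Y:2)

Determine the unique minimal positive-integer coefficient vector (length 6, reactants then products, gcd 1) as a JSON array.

Coefficients: [1, 6, 2, 5, 4, 4]

X: 1·6+6·7+2·1 = 50 | 5·2+4·7+4·3 = 50
L: 1·0+6·7+2·7 = 56 | 5·8+4·4+4·0 = 56
D: 1·2+6·1+2·2 = 12 | 5·0+4·0+4·3 = 12
B: 1·3+6·5+2·2 = 37 | 5·1+4·8+4·0 = 37
Y: 1·0+6·4+2·8 = 40 | 5·0+4·8+4·2 = 40
gcd(1,6,2,5,4,4) = 1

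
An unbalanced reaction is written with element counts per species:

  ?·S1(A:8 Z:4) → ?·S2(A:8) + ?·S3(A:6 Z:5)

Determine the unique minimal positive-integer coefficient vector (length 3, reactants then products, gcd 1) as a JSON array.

A: 5·8 = 40 | 2·8+4·6 = 40
Z: 5·4 = 20 | 2·0+4·5 = 20
gcd(5,2,4) = 1

Coefficients: [5, 2, 4]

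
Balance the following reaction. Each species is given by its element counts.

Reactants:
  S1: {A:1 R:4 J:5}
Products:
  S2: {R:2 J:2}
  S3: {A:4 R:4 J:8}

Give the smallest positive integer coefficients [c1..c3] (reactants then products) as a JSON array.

A: 4·1 = 4 | 6·0+1·4 = 4
R: 4·4 = 16 | 6·2+1·4 = 16
J: 4·5 = 20 | 6·2+1·8 = 20
gcd(4,6,1) = 1

Coefficients: [4, 6, 1]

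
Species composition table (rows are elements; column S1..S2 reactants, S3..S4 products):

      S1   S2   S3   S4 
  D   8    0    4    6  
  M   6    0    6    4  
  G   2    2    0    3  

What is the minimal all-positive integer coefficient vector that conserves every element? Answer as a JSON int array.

Coefficients: [5, 4, 1, 6]

D: 5·8+4·0 = 40 | 1·4+6·6 = 40
M: 5·6+4·0 = 30 | 1·6+6·4 = 30
G: 5·2+4·2 = 18 | 1·0+6·3 = 18
gcd(5,4,1,6) = 1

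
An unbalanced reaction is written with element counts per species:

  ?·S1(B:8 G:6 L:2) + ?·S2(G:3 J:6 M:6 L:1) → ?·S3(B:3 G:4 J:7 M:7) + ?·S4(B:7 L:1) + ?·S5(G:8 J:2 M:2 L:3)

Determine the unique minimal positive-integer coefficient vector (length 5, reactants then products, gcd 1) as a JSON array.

Coefficients: [5, 6, 4, 4, 4]

B: 5·8+6·0 = 40 | 4·3+4·7+4·0 = 40
G: 5·6+6·3 = 48 | 4·4+4·0+4·8 = 48
J: 5·0+6·6 = 36 | 4·7+4·0+4·2 = 36
M: 5·0+6·6 = 36 | 4·7+4·0+4·2 = 36
L: 5·2+6·1 = 16 | 4·0+4·1+4·3 = 16
gcd(5,6,4,4,4) = 1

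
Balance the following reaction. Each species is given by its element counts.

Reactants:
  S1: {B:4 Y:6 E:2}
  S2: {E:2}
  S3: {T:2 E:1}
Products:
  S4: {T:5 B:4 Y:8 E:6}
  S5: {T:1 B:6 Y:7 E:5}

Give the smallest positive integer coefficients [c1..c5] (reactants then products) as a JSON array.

Coefficients: [5, 3, 6, 2, 2]

T: 5·0+3·0+6·2 = 12 | 2·5+2·1 = 12
B: 5·4+3·0+6·0 = 20 | 2·4+2·6 = 20
Y: 5·6+3·0+6·0 = 30 | 2·8+2·7 = 30
E: 5·2+3·2+6·1 = 22 | 2·6+2·5 = 22
gcd(5,3,6,2,2) = 1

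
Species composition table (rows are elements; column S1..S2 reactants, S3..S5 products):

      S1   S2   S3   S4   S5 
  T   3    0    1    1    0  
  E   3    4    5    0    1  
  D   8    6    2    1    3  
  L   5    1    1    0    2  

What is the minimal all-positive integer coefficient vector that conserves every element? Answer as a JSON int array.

Coefficients: [2, 1, 1, 5, 5]

T: 2·3+1·0 = 6 | 1·1+5·1+5·0 = 6
E: 2·3+1·4 = 10 | 1·5+5·0+5·1 = 10
D: 2·8+1·6 = 22 | 1·2+5·1+5·3 = 22
L: 2·5+1·1 = 11 | 1·1+5·0+5·2 = 11
gcd(2,1,1,5,5) = 1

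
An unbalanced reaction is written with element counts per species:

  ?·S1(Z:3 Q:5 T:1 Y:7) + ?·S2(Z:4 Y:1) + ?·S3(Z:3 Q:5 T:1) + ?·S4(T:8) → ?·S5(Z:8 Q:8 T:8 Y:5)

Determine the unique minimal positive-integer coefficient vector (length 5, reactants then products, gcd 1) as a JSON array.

Coefficients: [3, 4, 5, 4, 5]

Z: 3·3+4·4+5·3+4·0 = 40 | 5·8 = 40
Q: 3·5+4·0+5·5+4·0 = 40 | 5·8 = 40
T: 3·1+4·0+5·1+4·8 = 40 | 5·8 = 40
Y: 3·7+4·1+5·0+4·0 = 25 | 5·5 = 25
gcd(3,4,5,4,5) = 1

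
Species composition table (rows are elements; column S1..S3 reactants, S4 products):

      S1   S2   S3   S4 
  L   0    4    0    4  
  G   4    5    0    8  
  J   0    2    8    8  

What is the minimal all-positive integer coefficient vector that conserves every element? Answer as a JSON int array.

L: 3·0+4·4+3·0 = 16 | 4·4 = 16
G: 3·4+4·5+3·0 = 32 | 4·8 = 32
J: 3·0+4·2+3·8 = 32 | 4·8 = 32
gcd(3,4,3,4) = 1

Coefficients: [3, 4, 3, 4]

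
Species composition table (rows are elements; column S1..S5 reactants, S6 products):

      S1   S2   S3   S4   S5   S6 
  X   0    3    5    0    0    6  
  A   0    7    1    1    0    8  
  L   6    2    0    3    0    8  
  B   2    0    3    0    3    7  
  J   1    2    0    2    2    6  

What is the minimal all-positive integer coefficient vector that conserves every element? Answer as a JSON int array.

X: 4·0+5·3+3·5+2·0+6·0 = 30 | 5·6 = 30
A: 4·0+5·7+3·1+2·1+6·0 = 40 | 5·8 = 40
L: 4·6+5·2+3·0+2·3+6·0 = 40 | 5·8 = 40
B: 4·2+5·0+3·3+2·0+6·3 = 35 | 5·7 = 35
J: 4·1+5·2+3·0+2·2+6·2 = 30 | 5·6 = 30
gcd(4,5,3,2,6,5) = 1

Coefficients: [4, 5, 3, 2, 6, 5]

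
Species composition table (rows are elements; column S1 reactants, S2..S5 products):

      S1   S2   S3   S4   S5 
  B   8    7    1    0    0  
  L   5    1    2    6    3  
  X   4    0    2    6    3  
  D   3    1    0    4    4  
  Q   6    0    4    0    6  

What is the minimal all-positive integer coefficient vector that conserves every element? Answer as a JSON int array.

B: 6·8 = 48 | 6·7+6·1+1·0+2·0 = 48
L: 6·5 = 30 | 6·1+6·2+1·6+2·3 = 30
X: 6·4 = 24 | 6·0+6·2+1·6+2·3 = 24
D: 6·3 = 18 | 6·1+6·0+1·4+2·4 = 18
Q: 6·6 = 36 | 6·0+6·4+1·0+2·6 = 36
gcd(6,6,6,1,2) = 1

Coefficients: [6, 6, 6, 1, 2]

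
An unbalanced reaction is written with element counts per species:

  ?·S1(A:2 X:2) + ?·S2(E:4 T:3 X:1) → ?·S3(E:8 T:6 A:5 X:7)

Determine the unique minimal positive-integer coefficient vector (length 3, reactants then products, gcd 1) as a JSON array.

Coefficients: [5, 4, 2]

E: 5·0+4·4 = 16 | 2·8 = 16
T: 5·0+4·3 = 12 | 2·6 = 12
A: 5·2+4·0 = 10 | 2·5 = 10
X: 5·2+4·1 = 14 | 2·7 = 14
gcd(5,4,2) = 1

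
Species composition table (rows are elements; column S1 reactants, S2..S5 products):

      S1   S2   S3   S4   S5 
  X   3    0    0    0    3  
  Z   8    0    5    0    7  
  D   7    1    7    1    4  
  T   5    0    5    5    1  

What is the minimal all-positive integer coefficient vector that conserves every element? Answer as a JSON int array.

X: 5·3 = 15 | 5·0+1·0+3·0+5·3 = 15
Z: 5·8 = 40 | 5·0+1·5+3·0+5·7 = 40
D: 5·7 = 35 | 5·1+1·7+3·1+5·4 = 35
T: 5·5 = 25 | 5·0+1·5+3·5+5·1 = 25
gcd(5,5,1,3,5) = 1

Coefficients: [5, 5, 1, 3, 5]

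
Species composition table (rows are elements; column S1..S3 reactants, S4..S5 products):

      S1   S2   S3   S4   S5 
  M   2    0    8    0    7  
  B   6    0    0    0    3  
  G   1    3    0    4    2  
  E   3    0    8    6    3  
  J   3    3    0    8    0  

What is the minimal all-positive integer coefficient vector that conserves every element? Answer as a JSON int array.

M: 2·2+6·0+3·8 = 28 | 3·0+4·7 = 28
B: 2·6+6·0+3·0 = 12 | 3·0+4·3 = 12
G: 2·1+6·3+3·0 = 20 | 3·4+4·2 = 20
E: 2·3+6·0+3·8 = 30 | 3·6+4·3 = 30
J: 2·3+6·3+3·0 = 24 | 3·8+4·0 = 24
gcd(2,6,3,3,4) = 1

Coefficients: [2, 6, 3, 3, 4]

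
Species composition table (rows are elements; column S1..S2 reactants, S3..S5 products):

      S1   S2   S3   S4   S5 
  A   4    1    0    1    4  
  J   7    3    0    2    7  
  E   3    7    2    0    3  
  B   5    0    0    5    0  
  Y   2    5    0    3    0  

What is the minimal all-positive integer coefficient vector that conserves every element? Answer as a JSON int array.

A: 5·4+1·1 = 21 | 5·0+5·1+4·4 = 21
J: 5·7+1·3 = 38 | 5·0+5·2+4·7 = 38
E: 5·3+1·7 = 22 | 5·2+5·0+4·3 = 22
B: 5·5+1·0 = 25 | 5·0+5·5+4·0 = 25
Y: 5·2+1·5 = 15 | 5·0+5·3+4·0 = 15
gcd(5,1,5,5,4) = 1

Coefficients: [5, 1, 5, 5, 4]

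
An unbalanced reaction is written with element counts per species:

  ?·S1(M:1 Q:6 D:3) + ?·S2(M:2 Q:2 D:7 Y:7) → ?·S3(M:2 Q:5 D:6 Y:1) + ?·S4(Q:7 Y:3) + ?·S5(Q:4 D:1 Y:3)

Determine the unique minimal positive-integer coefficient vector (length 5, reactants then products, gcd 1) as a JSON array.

Coefficients: [6, 2, 5, 1, 2]

M: 6·1+2·2 = 10 | 5·2+1·0+2·0 = 10
Q: 6·6+2·2 = 40 | 5·5+1·7+2·4 = 40
D: 6·3+2·7 = 32 | 5·6+1·0+2·1 = 32
Y: 6·0+2·7 = 14 | 5·1+1·3+2·3 = 14
gcd(6,2,5,1,2) = 1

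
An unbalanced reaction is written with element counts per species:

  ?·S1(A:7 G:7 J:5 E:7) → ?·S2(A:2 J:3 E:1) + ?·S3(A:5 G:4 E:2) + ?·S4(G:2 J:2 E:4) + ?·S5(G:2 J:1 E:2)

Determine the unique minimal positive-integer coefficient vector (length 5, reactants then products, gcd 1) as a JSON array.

A: 2·7 = 14 | 2·2+2·5+1·0+2·0 = 14
G: 2·7 = 14 | 2·0+2·4+1·2+2·2 = 14
J: 2·5 = 10 | 2·3+2·0+1·2+2·1 = 10
E: 2·7 = 14 | 2·1+2·2+1·4+2·2 = 14
gcd(2,2,2,1,2) = 1

Coefficients: [2, 2, 2, 1, 2]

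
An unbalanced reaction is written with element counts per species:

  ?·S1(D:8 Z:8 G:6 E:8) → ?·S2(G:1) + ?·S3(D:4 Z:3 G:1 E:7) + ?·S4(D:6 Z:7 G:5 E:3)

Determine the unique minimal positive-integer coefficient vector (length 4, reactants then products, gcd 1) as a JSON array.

Coefficients: [5, 6, 4, 4]

D: 5·8 = 40 | 6·0+4·4+4·6 = 40
Z: 5·8 = 40 | 6·0+4·3+4·7 = 40
G: 5·6 = 30 | 6·1+4·1+4·5 = 30
E: 5·8 = 40 | 6·0+4·7+4·3 = 40
gcd(5,6,4,4) = 1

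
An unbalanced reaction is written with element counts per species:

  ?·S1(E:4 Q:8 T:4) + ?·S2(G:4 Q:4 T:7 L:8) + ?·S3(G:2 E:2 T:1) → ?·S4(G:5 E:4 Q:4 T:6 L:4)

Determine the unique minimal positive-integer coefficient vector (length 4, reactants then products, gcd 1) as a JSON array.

Coefficients: [1, 2, 6, 4]

G: 1·0+2·4+6·2 = 20 | 4·5 = 20
E: 1·4+2·0+6·2 = 16 | 4·4 = 16
Q: 1·8+2·4+6·0 = 16 | 4·4 = 16
T: 1·4+2·7+6·1 = 24 | 4·6 = 24
L: 1·0+2·8+6·0 = 16 | 4·4 = 16
gcd(1,2,6,4) = 1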